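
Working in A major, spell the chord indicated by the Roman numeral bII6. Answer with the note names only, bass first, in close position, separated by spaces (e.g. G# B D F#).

D F Bb

Scale degree 2 in A major is B; lowering it a half step gives Bb. bII6 is the Neapolitan sixth — a major triad on the lowered second degree, here in its customary first inversion.
So the chord is Bb-D-F, a major triad.
The figured bass 6 indicates first inversion, placing the third (D) in the bass: D-F-Bb.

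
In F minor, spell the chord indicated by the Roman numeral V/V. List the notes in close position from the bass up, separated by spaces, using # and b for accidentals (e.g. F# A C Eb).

G B D

V/V is a secondary dominant — the dominant triad of V. V in F minor is C, so the applied chord's root is G, a perfect fifth above.
Building a major triad on G gives G-B-D.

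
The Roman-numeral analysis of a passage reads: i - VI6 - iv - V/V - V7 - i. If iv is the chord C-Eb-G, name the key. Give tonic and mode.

The chord Cm is a minor triad rooted on C; its label is iv.
Counting down 3 scale steps from C places the tonic on G; a minor triad on degree 4 is diatonic only in minor.

G minor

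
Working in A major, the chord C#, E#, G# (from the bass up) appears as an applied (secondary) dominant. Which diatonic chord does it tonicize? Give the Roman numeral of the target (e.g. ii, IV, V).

vi

The chord is a major triad on C#.
A dominant resolves down a perfect fifth: C# → F#. In A major, F# is scale degree 6, i.e. vi.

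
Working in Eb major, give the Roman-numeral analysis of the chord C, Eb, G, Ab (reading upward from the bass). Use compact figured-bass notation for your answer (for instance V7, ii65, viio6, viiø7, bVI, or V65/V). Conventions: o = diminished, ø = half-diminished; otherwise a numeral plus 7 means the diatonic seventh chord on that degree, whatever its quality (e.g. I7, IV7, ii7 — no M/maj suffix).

The pitches Ab-C-Eb-G form a major seventh chord rooted on Ab.
Ab is scale degree 4 in Eb major, and a major seventh chord on that degree is written IV7.
With C in the bass the chord is in first inversion, so the figured bass is 65.

IV65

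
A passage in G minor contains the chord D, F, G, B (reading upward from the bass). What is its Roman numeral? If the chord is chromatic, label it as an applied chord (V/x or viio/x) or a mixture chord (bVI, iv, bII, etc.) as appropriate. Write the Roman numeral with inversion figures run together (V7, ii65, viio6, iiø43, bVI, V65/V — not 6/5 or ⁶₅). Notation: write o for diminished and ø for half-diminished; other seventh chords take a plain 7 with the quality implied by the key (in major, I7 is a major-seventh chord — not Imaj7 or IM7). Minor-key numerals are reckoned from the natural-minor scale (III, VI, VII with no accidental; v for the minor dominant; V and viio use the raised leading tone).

Stacked in thirds the chord is G-B-D-F: a dominant seventh chord on G.
G is not a diatonic chord root with this quality in G minor, but it lies a perfect fifth above C (iv), so the chord functions as an applied dominant of iv.
With D in the bass the chord is in second inversion, so the figured bass is 43.

V43/iv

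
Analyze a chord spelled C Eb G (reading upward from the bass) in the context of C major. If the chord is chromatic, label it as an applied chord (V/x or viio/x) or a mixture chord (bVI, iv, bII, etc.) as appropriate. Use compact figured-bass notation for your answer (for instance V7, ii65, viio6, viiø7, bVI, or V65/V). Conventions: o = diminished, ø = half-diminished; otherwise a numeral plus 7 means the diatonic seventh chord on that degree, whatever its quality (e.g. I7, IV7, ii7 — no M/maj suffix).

Stacked in thirds the chord is C-Eb-G: a minor triad on C.
C is the first degree of C major. This is the minor tonic, borrowed from the parallel minor.

i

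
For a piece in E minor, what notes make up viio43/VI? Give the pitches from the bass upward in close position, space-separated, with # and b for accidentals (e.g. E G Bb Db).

The slash marks an applied leading-tone chord: viio of VI. In E minor, VI is C, so the leading tone to it is B, a half step below.
Building a fully diminished seventh chord on B gives B-D-F-Ab.
With the 43 figure the chord is in second inversion; from the bass F upward in close position it reads F-Ab-B-D.

F Ab B D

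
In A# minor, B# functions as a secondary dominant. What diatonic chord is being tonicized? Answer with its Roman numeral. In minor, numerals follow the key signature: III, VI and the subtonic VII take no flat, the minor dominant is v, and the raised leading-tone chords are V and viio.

V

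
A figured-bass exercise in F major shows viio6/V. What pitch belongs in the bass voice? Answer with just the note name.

The applied chord viio6/V is rooted on B: B-D-F.
The figure 6 means first inversion — the third is in the bass.

D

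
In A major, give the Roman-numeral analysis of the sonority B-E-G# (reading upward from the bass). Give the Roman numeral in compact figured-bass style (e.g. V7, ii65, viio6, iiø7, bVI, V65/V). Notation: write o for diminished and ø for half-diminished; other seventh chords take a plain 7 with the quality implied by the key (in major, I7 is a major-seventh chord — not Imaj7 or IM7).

V64

Stacked in thirds the chord is E-G#-B: a major triad on E.
E is scale degree 5 in A major, and a major triad on that degree is written V.
With B in the bass the chord is in second inversion, so the figured bass is 64.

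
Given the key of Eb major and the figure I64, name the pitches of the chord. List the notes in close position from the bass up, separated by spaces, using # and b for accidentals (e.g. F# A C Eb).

In Eb major, the tonic is Eb, and the diatonic chord built there is a major triad.
That chord is spelled Eb-G-Bb.
With the 64 figure the chord is in second inversion; from the bass Bb upward in close position it reads Bb-Eb-G.

Bb Eb G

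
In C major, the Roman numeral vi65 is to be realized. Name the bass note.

vi in C major has root A; the chord is A-C-E-G.
The figure 65 means first inversion — the third is in the bass.

C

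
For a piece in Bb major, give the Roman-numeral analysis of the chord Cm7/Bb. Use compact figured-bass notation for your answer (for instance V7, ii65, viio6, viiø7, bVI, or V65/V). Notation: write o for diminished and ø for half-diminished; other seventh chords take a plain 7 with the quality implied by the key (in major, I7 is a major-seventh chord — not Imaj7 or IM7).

ii42

Stacked in thirds the chord is C-Eb-G-Bb: a minor seventh chord on C.
C is scale degree 2 in Bb major, and a minor seventh chord on that degree is written ii7.
With Bb in the bass the chord is in third inversion, so the figured bass is 42.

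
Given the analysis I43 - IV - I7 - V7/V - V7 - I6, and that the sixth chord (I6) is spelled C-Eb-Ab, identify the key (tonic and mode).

Ab major

The chord Ab/C is a major triad rooted on Ab; its label is I6.
If Ab is scale degree 1 and the mode makes that degree carry a major triad, the tonic is Ab and the mode is major.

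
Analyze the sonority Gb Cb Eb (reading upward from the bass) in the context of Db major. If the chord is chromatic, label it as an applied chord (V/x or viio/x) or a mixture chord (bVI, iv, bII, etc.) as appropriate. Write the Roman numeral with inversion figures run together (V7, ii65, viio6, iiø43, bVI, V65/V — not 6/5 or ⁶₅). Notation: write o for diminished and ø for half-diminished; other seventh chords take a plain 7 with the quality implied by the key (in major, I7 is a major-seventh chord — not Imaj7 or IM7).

bVII64

Stacked in thirds the chord is Cb-Eb-Gb: a major triad on Cb.
Cb is the lowered seventh degree of Db major (diatonic 7 would be C). This is a major triad on the lowered seventh degree (the subtonic), borrowed from the parallel minor.
With Gb in the bass the chord is in second inversion, so the figured bass is 64.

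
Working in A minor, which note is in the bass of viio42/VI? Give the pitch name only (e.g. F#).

Db

The applied chord viio42/VI is rooted on E: E-G-Bb-Db.
The figure 42 means third inversion — the seventh is in the bass.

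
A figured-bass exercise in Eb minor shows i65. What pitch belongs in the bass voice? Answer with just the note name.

Gb

i in Eb minor has root Eb; the chord is Eb-Gb-Bb-Db.
The figure 65 means first inversion — the third is in the bass.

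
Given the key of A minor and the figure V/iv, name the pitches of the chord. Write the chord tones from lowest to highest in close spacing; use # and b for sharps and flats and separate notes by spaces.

A C# E

The slash means an applied dominant: we want the dominant of iv. In A minor, iv is D minor, and its dominant is built on A.
Building a major triad on A gives A-C#-E.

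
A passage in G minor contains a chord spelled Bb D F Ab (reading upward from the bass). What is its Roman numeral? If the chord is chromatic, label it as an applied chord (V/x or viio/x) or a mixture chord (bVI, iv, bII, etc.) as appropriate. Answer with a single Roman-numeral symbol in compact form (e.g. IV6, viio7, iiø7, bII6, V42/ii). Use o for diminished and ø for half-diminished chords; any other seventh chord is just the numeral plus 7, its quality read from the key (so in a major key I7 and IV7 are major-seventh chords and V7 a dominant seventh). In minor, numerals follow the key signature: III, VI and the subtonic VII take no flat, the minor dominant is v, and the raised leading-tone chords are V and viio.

The pitches Bb-D-F-Ab form a dominant seventh chord rooted on Bb.
Bb is not a diatonic chord root with this quality in G minor, but it lies a perfect fifth above Eb (VI), so the chord functions as an applied dominant of VI.

V7/VI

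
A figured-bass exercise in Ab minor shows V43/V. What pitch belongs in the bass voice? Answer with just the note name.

The applied chord V43/V is rooted on Bb: Bb-D-F-Ab.
The figure 43 means second inversion — the fifth is in the bass.

F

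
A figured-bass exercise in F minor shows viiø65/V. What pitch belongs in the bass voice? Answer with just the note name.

The applied chord viiø65/V is rooted on B: B-D-F-A.
The figure 65 means first inversion — the third is in the bass.

D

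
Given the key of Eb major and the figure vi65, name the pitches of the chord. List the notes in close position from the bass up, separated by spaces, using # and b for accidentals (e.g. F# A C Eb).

Eb G Bb C

The numeral's case and figure indicate a minor seventh chord. In Eb major its root, the sixth degree, is C.
Stacking thirds from C gives C-Eb-G-Bb.
The figured bass 65 indicates first inversion, placing the third (Eb) in the bass: Eb-G-Bb-C.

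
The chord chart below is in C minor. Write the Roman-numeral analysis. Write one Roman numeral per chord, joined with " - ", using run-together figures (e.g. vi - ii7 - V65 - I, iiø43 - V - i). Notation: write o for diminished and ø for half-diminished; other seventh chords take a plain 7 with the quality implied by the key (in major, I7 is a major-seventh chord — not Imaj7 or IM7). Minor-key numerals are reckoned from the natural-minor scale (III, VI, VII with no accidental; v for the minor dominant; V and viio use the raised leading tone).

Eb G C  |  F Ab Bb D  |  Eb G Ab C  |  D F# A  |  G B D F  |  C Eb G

i6 - VII43 - VI43 - V/V - V7 - i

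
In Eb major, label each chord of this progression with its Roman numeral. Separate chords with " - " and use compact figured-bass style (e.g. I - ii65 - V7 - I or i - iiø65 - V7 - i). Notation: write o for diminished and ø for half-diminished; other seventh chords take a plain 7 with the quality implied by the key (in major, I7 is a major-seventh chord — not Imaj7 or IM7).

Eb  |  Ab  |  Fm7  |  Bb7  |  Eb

Eb: major triad on Eb = scale degree 1 → I.
Ab has root Ab, degree 4 in Eb major, so IV.
Fm7 has root F, degree 2 in Eb major, so ii7.
Bb7: dominant seventh chord on Bb = scale degree 5 → V7.
Eb has root Eb, degree 1 in Eb major, so I.

I - IV - ii7 - V7 - I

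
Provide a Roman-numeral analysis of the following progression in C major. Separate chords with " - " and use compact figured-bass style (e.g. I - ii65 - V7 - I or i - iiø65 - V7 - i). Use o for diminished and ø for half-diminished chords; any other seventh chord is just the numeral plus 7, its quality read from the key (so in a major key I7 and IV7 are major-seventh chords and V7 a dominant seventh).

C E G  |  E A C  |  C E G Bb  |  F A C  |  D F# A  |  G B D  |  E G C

I - vi64 - V7/IV - IV - V/V - V - I6

C-E-G: root C is the tonic; major triad there is I.
E-A-C: root A is the submediant; minor triad there is vi64.
C-E-G-Bb is the secondary dominant of IV (dominant seventh chord on C): V7/IV.
F-A-C has root F, degree 4 in C major, so IV.
D-F#-A: chromatic; D is V of V, so V/V.
G-B-D has root G, degree 5 in C major, so V.
E-G-C: root C is the tonic; major triad there is I6.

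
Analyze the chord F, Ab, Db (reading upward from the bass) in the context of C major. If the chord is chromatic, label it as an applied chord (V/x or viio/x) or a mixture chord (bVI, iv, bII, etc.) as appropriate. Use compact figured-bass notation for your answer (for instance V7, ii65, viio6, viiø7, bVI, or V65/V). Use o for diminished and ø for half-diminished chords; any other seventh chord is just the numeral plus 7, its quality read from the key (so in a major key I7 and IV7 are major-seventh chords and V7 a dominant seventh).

The pitches Db-F-Ab form a major triad rooted on Db.
Db is the lowered second degree of C major (diatonic 2 would be D). This is the Neapolitan sixth — a major triad on the lowered second degree, here in its customary first inversion.
With F in the bass the chord is in first inversion, so the figured bass is 6.

bII6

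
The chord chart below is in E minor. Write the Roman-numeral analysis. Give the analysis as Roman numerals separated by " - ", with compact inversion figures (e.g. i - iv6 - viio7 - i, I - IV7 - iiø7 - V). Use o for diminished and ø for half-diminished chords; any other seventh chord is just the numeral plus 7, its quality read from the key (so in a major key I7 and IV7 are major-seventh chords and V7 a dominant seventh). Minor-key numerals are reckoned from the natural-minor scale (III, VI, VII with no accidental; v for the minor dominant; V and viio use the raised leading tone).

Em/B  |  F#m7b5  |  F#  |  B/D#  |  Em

Em/B has root E, degree 1 in E minor, so i64.
F#m7b5 has root F#, degree 2 in E minor, so iiø7.
F#: chromatic; F# is V of V, so V/V.
B/D#: root B is the dominant; major triad there is V6.
Em: minor triad on E = scale degree 1 → i.

i64 - iiø7 - V/V - V6 - i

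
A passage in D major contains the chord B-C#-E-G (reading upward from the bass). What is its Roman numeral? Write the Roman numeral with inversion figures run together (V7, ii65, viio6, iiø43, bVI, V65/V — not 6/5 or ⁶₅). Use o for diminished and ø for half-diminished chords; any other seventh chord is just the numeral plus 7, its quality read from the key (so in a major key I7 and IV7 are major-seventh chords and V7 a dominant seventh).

viiø42

The pitches C#-E-G-B form a half-diminished seventh chord rooted on C#.
C# is scale degree 7 in D major, and a half-diminished seventh chord on that degree is written viiø7.
With B in the bass the chord is in third inversion, so the figured bass is 42.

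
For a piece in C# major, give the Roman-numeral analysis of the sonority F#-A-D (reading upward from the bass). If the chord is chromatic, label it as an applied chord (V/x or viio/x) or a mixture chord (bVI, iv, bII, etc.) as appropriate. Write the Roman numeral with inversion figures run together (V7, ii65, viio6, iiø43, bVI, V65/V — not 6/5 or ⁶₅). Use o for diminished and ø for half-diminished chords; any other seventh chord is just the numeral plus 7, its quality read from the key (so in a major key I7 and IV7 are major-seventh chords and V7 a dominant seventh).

bII6

Stacked in thirds the chord is D-F#-A: a major triad on D.
D is the lowered second degree of C# major (diatonic 2 would be D#). This is the Neapolitan sixth — a major triad on the lowered second degree, here in its customary first inversion.
With F# in the bass the chord is in first inversion, so the figured bass is 6.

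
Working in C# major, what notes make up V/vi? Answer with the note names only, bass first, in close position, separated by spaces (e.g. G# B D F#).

V/vi is a secondary dominant — the dominant triad of vi. vi in C# major is A#, so the applied chord's root is E#, a perfect fifth above.
Building a major triad on E# gives E#-G##-B#.

E# G## B#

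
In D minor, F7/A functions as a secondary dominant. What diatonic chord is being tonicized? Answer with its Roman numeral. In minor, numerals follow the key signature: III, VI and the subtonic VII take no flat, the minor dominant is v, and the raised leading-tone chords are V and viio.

The chord is a dominant seventh chord on F.
A dominant resolves down a perfect fifth: F → Bb. In D minor, Bb is scale degree 6, i.e. VI.

VI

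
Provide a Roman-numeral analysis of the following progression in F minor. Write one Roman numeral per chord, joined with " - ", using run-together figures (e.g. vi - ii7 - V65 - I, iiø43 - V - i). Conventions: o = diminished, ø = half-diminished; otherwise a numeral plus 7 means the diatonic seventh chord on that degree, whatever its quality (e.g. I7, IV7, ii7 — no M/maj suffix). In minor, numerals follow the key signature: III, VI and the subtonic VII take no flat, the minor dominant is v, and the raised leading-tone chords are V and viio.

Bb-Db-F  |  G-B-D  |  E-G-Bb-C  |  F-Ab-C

Bb-Db-F has root Bb, degree 4 in F minor, so iv.
G-B-D: a major triad on G, the applied dominant of V → V/V.
E-G-Bb-C has root C, degree 5 in F minor, so V65.
F-Ab-C has root F, degree 1 in F minor, so i.

iv - V/V - V65 - i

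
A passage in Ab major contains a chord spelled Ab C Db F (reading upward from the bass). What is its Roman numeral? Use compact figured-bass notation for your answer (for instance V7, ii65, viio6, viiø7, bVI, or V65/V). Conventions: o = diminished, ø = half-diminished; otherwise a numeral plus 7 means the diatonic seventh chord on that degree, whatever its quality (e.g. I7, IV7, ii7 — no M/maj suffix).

The pitches Db-F-Ab-C form a major seventh chord rooted on Db.
In Ab major, Db is the subdominant; the diatonic major seventh chord there is IV7.
With Ab in the bass the chord is in second inversion, so the figured bass is 43.

IV43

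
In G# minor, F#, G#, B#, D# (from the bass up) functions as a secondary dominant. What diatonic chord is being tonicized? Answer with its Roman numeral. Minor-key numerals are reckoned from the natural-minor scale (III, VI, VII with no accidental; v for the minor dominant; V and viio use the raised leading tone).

iv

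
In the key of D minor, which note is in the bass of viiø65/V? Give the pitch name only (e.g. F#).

The applied chord viiø65/V is rooted on G#: G#-B-D-F#.
The figure 65 means first inversion — the third is in the bass.

B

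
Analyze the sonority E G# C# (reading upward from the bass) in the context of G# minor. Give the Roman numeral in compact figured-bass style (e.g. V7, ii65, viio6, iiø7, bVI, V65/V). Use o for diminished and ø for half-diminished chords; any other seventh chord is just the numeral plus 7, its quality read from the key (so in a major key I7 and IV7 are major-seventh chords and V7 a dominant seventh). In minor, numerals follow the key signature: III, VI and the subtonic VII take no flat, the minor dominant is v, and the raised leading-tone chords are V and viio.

iv6

The pitches C#-E-G# form a minor triad rooted on C#.
In G# minor, C# is the subdominant; the diatonic minor triad there is iv.
With E in the bass the chord is in first inversion, so the figured bass is 6.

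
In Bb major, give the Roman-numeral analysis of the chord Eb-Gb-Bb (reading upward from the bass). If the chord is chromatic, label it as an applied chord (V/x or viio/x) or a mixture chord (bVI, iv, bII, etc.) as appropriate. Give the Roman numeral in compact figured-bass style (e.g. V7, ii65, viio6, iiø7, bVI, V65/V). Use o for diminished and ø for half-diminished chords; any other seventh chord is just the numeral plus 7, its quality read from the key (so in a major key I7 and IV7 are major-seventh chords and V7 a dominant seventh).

iv

Stacked in thirds the chord is Eb-Gb-Bb: a minor triad on Eb.
Eb is the fourth degree of Bb major. This is the minor subdominant, borrowed from the parallel minor.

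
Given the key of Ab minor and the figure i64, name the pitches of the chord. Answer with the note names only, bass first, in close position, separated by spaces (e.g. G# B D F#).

The numeral's case and figure indicate a minor triad. In Ab minor its root, scale degree 1, is Ab.
That chord is spelled Ab-Cb-Eb.
With the 64 figure the chord is in second inversion; from the bass Eb upward in close position it reads Eb-Ab-Cb.

Eb Ab Cb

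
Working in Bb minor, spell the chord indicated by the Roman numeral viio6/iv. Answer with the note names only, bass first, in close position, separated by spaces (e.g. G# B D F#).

F Ab D

viio6/iv is a secondary leading-tone chord. The target iv is Eb in Bb minor; the applied chord is rooted a semitone below, on D.
Building a diminished triad on D gives D-F-Ab.
With the 6 figure the chord is in first inversion; from the bass F upward in close position it reads F-Ab-D.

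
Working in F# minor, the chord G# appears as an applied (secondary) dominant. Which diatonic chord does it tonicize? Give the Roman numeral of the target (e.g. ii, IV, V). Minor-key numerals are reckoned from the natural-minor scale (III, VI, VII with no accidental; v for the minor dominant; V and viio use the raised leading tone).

V

The chord is a major triad on G#.
A dominant resolves down a perfect fifth: G# → C#. In F# minor, C# is scale degree 5, i.e. V.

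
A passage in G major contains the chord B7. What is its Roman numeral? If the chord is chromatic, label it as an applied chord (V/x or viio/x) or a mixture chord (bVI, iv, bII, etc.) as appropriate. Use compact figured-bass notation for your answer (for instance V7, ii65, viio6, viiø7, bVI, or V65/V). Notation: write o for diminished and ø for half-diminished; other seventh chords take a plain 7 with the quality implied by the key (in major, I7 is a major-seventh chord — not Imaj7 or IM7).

V7/vi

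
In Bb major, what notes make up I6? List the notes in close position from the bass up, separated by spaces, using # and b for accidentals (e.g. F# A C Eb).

In Bb major, the tonic is Bb, and the diatonic chord built there is a major triad.
Stacking thirds from Bb gives Bb-D-F.
The figured bass 6 indicates first inversion, placing the third (D) in the bass: D-F-Bb.

D F Bb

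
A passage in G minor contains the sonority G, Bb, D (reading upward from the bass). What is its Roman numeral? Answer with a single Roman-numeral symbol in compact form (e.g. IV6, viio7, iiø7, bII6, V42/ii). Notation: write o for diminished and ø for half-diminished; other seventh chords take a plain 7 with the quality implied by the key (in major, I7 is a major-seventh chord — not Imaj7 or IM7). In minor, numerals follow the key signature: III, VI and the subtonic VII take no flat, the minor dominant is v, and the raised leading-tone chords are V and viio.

Stacked in thirds the chord is G-Bb-D: a minor triad on G.
In G minor, G is the tonic; the diatonic minor triad there is i.

i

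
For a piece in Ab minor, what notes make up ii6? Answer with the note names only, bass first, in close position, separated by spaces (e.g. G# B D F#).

Scale degree 2 in Ab minor is Bb; here the chord built on it is altered to a minor triad. ii6 is the minor supertonic, borrowed from the parallel major (the Dorian ii).
So the chord is Bb-Db-F.
The figured bass 6 indicates first inversion, placing the third (Db) in the bass: Db-F-Bb.

Db F Bb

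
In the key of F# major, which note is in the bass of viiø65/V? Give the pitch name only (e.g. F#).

D#

The applied chord viiø65/V is rooted on B#: B#-D#-F#-A#.
The figure 65 means first inversion — the third is in the bass.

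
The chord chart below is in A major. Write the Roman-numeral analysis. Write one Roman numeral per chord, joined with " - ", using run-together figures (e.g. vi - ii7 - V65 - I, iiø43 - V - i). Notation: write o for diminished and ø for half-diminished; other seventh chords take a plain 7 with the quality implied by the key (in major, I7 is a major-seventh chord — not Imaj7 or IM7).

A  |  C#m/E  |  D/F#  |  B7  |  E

A: major triad on A = scale degree 1 → I.
C#m/E has root C#, degree 3 in A major, so iii6.
D/F# has root D, degree 4 in A major, so IV6.
B7: chromatic; B is V of V, so V7/V.
E: major triad on E = scale degree 5 → V.

I - iii6 - IV6 - V7/V - V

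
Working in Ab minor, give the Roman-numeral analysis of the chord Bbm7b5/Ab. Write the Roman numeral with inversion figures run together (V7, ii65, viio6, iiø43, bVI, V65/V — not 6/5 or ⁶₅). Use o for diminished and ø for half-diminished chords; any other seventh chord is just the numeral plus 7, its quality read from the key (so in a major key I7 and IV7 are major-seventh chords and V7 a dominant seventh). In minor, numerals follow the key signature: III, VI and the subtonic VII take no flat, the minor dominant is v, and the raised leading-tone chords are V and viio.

iiø42

Stacked in thirds the chord is Bb-Db-Fb-Ab: a half-diminished seventh chord on Bb.
In Ab minor, Bb is the supertonic; the diatonic half-diminished seventh chord there is iiø7.
With Ab in the bass the chord is in third inversion, so the figured bass is 42.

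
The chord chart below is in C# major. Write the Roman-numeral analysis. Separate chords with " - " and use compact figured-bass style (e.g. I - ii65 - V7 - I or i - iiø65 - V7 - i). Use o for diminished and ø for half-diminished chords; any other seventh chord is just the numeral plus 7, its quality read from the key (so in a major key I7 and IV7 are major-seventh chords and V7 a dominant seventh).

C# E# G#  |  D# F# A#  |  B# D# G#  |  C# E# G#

I - ii - V6 - I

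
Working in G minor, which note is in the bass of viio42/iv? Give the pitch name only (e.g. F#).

Ab

The applied chord viio42/iv is rooted on B: B-D-F-Ab.
The figure 42 means third inversion — the seventh is in the bass.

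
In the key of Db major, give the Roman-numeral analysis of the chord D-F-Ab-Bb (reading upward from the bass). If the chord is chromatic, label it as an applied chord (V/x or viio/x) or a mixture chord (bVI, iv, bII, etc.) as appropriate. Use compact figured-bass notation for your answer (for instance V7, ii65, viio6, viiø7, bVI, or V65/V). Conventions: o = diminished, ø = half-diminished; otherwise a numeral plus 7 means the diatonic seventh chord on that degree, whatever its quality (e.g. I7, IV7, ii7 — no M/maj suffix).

The pitches Bb-D-F-Ab form a dominant seventh chord rooted on Bb.
Bb is not a diatonic chord root with this quality in Db major, but it lies a perfect fifth above Eb (ii), so the chord functions as an applied dominant of ii.
With D in the bass the chord is in first inversion, so the figured bass is 65.

V65/ii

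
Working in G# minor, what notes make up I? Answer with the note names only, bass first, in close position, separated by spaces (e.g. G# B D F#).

G# B# D#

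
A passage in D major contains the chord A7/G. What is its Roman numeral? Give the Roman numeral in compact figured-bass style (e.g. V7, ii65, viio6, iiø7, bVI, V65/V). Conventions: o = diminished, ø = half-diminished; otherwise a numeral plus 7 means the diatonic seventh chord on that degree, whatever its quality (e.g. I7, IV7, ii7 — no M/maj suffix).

V42

The pitches A-C#-E-G form a dominant seventh chord rooted on A.
In D major, A is the dominant; the diatonic dominant seventh chord there is V7.
With G in the bass the chord is in third inversion, so the figured bass is 42.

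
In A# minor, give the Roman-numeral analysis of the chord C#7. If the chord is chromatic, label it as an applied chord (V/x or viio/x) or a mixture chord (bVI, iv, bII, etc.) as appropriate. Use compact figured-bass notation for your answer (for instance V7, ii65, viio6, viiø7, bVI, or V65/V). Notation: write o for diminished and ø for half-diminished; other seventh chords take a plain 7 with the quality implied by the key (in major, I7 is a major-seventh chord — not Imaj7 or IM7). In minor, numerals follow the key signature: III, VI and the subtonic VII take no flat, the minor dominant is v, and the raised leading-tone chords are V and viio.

The pitches C#-E#-G#-B form a dominant seventh chord rooted on C#.
C# is not a diatonic chord root with this quality in A# minor, but it lies a perfect fifth above F# (VI), so the chord functions as an applied dominant of VI.

V7/VI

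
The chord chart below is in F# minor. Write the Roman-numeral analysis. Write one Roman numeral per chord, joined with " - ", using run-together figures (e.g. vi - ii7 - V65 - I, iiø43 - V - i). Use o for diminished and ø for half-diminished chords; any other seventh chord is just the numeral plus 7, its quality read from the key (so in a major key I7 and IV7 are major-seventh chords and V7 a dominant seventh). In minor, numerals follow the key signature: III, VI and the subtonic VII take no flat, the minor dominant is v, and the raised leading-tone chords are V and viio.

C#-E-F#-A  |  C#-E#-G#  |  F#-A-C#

C#-E-F#-A: root F# is the tonic; minor seventh chord there is i43.
C#-E#-G#: major triad on C# = scale degree 5 → V.
F#-A-C#: root F# is the tonic; minor triad there is i.

i43 - V - i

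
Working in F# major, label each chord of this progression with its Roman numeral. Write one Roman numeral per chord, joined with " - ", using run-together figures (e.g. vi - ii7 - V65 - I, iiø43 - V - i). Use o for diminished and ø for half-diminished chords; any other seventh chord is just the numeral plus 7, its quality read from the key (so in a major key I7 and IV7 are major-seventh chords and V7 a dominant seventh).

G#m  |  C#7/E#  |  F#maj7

ii - V65 - I7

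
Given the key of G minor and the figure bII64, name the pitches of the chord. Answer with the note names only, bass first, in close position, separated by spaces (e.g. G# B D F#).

bII64 is the Neapolitan chord — a major triad on the lowered second degree. In G minor that root is Ab.
So the chord is Ab-C-Eb.
With the 64 figure the chord is in second inversion; from the bass Eb upward in close position it reads Eb-Ab-C.

Eb Ab C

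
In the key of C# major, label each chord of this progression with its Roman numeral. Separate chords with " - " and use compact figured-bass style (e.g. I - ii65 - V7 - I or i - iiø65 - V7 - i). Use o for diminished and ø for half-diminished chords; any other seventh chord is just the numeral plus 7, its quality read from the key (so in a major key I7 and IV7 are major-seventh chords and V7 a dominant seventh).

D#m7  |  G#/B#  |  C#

ii7 - V6 - I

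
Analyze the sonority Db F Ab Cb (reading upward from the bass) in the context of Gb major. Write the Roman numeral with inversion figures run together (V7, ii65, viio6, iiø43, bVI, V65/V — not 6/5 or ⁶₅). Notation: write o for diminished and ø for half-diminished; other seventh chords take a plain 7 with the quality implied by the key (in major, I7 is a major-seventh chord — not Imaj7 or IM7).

The pitches Db-F-Ab-Cb form a dominant seventh chord rooted on Db.
Db is scale degree 5 in Gb major, and a dominant seventh chord on that degree is written V7.

V7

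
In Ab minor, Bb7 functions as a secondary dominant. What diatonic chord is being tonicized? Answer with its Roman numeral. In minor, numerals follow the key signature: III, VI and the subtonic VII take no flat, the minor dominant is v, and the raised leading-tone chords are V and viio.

V

The chord is a dominant seventh chord on Bb.
A dominant resolves down a perfect fifth: Bb → Eb. In Ab minor, Eb is scale degree 5, i.e. V.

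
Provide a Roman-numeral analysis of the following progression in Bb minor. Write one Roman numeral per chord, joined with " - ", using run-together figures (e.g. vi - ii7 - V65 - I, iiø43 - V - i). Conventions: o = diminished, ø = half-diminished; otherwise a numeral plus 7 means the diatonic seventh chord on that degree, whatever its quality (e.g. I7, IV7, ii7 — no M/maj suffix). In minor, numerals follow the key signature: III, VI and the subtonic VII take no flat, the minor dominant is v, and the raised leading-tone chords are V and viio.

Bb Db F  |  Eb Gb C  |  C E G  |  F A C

Bb-Db-F: minor triad on Bb = scale degree 1 → i.
Eb-Gb-C has root C, degree 2 in Bb minor, so iio6.
C-E-G: a major triad on C, the applied dominant of V → V/V.
F-A-C: root F is the dominant; major triad there is V.

i - iio6 - V/V - V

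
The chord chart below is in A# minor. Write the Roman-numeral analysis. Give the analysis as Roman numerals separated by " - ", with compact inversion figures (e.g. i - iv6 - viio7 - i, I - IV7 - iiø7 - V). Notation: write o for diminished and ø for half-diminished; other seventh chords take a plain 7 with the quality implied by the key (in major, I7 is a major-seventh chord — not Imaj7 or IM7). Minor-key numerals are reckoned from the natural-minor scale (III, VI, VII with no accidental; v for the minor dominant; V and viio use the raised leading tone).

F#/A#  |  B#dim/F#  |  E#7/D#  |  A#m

VI6 - iio64 - V42 - i

F#/A#: root F# is the submediant; major triad there is VI6.
B#dim/F#: diminished triad on B# = scale degree 2 → iio64.
E#7/D#: root E# is the dominant; dominant seventh chord there is V42.
A#m: minor triad on A# = scale degree 1 → i.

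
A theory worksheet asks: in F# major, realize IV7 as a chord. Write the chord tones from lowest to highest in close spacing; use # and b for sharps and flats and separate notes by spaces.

In F# major, the subdominant is B, and the diatonic chord built there is a major seventh chord.
Stacking thirds from B gives B-D#-F#-A#.

B D# F# A#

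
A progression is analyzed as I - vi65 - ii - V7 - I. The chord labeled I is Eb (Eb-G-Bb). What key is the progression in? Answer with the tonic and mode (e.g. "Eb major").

Eb major

The anchor chord is a major triad on Eb, labeled I.
If Eb is scale degree 1 and the mode makes that degree carry a major triad, the tonic is Eb and the mode is major.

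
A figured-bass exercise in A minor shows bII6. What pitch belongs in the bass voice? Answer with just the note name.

bII in A minor has root Bb; the chord is Bb-D-F.
The figure 6 means first inversion — the third is in the bass.

D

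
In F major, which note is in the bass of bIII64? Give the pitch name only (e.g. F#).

Eb

bIII in F major has root Ab; the chord is Ab-C-Eb.
The figure 64 means second inversion — the fifth is in the bass.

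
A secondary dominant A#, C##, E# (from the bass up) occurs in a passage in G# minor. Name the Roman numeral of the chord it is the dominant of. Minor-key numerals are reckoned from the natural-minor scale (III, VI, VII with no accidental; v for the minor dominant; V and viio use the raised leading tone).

The chord is a major triad on A#.
A dominant resolves down a perfect fifth: A# → D#. In G# minor, D# is scale degree 5, i.e. V.

V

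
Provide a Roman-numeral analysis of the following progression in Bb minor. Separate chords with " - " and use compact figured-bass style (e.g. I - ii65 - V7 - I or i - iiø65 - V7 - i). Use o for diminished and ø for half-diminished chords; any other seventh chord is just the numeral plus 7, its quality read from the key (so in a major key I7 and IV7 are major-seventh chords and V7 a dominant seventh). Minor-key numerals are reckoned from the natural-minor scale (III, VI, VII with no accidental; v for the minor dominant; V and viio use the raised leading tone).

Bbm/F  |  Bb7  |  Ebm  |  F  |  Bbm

Bbm/F has root Bb, degree 1 in Bb minor, so i64.
Bb7 is the secondary dominant of iv (dominant seventh chord on Bb): V7/iv.
Ebm has root Eb, degree 4 in Bb minor, so iv.
F has root F, degree 5 in Bb minor, so V.
Bbm: minor triad on Bb = scale degree 1 → i.

i64 - V7/iv - iv - V - i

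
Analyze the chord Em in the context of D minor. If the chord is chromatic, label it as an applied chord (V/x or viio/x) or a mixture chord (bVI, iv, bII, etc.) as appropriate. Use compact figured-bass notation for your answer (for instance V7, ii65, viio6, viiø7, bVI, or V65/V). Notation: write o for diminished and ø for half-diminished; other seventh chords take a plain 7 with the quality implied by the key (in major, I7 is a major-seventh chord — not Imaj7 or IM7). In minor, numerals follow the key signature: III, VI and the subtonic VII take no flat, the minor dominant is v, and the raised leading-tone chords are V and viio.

ii

The pitches E-G-B form a minor triad rooted on E.
E is the second degree of D minor. This is the minor supertonic, borrowed from the parallel major (the Dorian ii).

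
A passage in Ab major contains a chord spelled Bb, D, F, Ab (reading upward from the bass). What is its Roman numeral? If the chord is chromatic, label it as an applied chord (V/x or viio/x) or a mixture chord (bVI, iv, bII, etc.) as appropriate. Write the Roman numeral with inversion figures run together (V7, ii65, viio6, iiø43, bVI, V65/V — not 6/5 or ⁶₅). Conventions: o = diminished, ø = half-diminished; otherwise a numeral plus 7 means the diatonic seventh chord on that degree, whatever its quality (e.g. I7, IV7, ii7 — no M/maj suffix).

Stacked in thirds the chord is Bb-D-F-Ab: a dominant seventh chord on Bb.
Bb is not a diatonic chord root with this quality in Ab major, but it lies a perfect fifth above Eb (V), so the chord functions as an applied dominant of V.

V7/V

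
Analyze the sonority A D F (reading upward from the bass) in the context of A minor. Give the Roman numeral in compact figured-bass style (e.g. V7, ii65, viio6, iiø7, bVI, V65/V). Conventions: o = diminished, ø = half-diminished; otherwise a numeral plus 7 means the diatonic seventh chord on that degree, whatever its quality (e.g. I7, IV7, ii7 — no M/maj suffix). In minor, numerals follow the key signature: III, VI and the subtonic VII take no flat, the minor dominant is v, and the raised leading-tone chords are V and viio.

iv64

Stacked in thirds the chord is D-F-A: a minor triad on D.
In A minor, D is the subdominant; the diatonic minor triad there is iv.
With A in the bass the chord is in second inversion, so the figured bass is 64.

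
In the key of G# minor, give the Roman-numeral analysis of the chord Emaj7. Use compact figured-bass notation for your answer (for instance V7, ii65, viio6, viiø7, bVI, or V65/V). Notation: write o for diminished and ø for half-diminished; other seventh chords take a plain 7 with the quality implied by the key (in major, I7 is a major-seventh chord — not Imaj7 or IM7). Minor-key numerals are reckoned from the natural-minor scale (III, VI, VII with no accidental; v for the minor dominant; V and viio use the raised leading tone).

Stacked in thirds the chord is E-G#-B-D#: a major seventh chord on E.
In G# minor, E is the submediant; the diatonic major seventh chord there is VI7.

VI7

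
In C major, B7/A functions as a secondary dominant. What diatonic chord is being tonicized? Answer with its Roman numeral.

iii

The chord is a dominant seventh chord on B.
A dominant resolves down a perfect fifth: B → E. In C major, E is scale degree 3, i.e. iii.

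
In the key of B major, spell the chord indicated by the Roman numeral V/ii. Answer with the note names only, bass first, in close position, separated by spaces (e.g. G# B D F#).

G# B# D#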